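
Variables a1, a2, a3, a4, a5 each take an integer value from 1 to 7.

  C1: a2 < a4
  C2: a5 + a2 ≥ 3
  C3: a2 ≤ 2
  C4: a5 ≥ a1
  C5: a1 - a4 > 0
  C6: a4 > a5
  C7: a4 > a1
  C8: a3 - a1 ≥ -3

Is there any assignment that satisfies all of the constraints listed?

Unsatisfiable

Constraints 4, 5, and 6 give a4 < a1, a1 ≤ a5, a5 < a4. Chaining: a4 < a1 ≤ a5 < a4, which forces a4 < a4 — impossible.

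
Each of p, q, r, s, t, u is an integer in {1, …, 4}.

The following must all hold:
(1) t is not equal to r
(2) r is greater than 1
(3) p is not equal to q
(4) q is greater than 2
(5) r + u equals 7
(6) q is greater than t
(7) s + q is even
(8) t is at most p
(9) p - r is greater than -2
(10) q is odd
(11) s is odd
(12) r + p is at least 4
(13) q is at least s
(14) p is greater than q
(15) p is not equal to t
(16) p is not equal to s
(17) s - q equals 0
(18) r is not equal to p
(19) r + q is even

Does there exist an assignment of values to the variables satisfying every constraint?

One satisfying assignment is p = 4, q = 3, r = 3, s = 3, t = 2, u = 4.
For the less obvious constraints — constraint 5: r + u = 7; constraint 9: p - r = 1; constraint 12: r + p = 7 — and the others hold by inspection.

Satisfiable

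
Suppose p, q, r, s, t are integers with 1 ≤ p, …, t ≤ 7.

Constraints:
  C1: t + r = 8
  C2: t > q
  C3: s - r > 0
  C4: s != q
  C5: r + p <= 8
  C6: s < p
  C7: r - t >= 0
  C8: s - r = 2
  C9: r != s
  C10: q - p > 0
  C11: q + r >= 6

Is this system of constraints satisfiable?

Constraints 2, 3, 6, 7, and 10 give s < p, p < q, q < t, t ≤ r, r < s. Chaining: s < p < q < t ≤ r < s, which forces s < s — impossible.

Unsatisfiable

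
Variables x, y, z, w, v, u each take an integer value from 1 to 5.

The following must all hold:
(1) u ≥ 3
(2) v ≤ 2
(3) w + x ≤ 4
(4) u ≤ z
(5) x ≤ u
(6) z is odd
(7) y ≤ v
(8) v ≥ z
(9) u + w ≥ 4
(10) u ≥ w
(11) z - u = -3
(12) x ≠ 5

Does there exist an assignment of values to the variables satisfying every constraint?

From constraints 1 and 4: z ≥ u and u ≥ 3, so z ≥ 3. From constraints 2 and 8: z ≤ v and v ≤ 2, so z ≤ 2. But 2 < 3, so no value of z works.

Unsatisfiable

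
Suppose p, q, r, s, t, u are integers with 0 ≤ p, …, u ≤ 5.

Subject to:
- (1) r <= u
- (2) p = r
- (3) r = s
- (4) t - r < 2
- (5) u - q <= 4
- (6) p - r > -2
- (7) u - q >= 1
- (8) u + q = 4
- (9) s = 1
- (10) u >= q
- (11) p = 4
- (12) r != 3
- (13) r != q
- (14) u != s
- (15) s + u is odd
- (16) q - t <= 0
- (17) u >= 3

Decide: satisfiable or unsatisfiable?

Constraint 11 fixes p = 4 and constraint 9 fixes s = 1. Constraints 2 and 3 give p = r = s, so p = s. But 4 ≠ 1 — contradiction.

Unsatisfiable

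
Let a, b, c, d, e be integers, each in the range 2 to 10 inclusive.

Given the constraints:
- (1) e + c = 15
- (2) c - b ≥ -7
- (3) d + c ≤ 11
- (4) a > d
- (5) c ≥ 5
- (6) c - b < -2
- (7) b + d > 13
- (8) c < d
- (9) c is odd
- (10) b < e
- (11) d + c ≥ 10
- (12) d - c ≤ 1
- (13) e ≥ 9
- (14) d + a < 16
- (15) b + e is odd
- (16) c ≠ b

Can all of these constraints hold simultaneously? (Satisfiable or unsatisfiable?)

Satisfiable

Setting (a, b, c, d, e) = (8, 9, 5, 6, 10) satisfies everything: constraint 1: e + c = 15; constraint 2: c - b = -4; constraint 3: d + c = 11, and the others follow.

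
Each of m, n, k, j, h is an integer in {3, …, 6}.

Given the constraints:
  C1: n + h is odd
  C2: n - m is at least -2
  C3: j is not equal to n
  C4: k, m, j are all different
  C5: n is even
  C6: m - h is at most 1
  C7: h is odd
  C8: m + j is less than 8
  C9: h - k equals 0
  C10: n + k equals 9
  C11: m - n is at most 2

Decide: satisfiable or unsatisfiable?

One satisfying assignment is m = 4, n = 4, k = 5, j = 3, h = 5.
For the less obvious constraints — constraint 2: n - m = 0; constraint 6: m - h = -1 — and the others hold by inspection.

Satisfiable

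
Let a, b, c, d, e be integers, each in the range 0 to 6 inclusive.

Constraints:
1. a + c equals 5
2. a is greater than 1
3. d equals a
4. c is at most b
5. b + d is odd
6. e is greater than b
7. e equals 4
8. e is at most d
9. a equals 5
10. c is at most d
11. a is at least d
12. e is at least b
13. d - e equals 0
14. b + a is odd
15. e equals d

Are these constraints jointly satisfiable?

Constraint 7 fixes e = 4 and constraint 9 fixes a = 5. Constraints 3 and 15 give e = d = a, so e = a. But 4 ≠ 5 — contradiction.

Unsatisfiable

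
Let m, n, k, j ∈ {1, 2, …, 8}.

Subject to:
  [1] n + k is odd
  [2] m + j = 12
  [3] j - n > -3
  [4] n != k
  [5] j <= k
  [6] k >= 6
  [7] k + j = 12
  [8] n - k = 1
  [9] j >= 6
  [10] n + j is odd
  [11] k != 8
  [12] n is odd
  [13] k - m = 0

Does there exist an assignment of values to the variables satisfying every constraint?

Satisfiable

Take m = 6, n = 7, k = 6, j = 6. Then constraint 2: m + j = 12; constraint 3: j - n = -1, and every other listed constraint is also met.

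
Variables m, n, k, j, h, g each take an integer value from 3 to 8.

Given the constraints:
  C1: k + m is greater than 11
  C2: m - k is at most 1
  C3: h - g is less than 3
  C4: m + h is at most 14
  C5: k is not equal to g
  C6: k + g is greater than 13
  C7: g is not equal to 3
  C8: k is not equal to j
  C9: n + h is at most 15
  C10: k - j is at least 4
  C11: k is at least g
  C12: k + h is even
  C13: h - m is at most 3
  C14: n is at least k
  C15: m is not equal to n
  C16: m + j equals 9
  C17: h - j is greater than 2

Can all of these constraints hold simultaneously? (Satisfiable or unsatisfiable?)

One satisfying assignment is m = 6, n = 8, k = 8, j = 3, h = 6, g = 6.
For the less obvious constraints — constraint 1: k + m = 14; constraint 2: m - k = -2; constraint 3: h - g = 0 — and the others hold by inspection.

Satisfiable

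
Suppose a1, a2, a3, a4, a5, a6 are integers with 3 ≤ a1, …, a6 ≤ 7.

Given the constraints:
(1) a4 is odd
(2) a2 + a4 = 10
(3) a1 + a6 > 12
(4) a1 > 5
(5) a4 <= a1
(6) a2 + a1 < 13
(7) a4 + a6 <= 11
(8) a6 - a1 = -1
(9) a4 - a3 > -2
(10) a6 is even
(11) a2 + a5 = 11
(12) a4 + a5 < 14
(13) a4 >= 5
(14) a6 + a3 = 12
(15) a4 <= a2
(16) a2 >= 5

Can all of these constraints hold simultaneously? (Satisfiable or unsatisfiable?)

Satisfiable

Setting (a1, a2, a3, a4, a5, a6) = (7, 5, 6, 5, 6, 6) satisfies everything: constraint 2: a2 + a4 = 10; constraint 3: a1 + a6 = 13, and the others follow.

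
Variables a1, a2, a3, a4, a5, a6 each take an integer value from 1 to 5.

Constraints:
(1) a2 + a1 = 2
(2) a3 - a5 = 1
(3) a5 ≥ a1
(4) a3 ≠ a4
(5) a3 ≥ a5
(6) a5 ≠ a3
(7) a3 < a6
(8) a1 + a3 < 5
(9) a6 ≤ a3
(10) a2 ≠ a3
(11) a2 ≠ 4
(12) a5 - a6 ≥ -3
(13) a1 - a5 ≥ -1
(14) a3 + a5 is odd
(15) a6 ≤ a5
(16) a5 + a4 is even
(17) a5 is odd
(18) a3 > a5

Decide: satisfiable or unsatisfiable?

Unsatisfiable

Constraints 7, 15, and 18 give a6 ≤ a5, a5 < a3, a3 < a6. Chaining: a6 ≤ a5 < a3 < a6, which forces a6 < a6 — impossible.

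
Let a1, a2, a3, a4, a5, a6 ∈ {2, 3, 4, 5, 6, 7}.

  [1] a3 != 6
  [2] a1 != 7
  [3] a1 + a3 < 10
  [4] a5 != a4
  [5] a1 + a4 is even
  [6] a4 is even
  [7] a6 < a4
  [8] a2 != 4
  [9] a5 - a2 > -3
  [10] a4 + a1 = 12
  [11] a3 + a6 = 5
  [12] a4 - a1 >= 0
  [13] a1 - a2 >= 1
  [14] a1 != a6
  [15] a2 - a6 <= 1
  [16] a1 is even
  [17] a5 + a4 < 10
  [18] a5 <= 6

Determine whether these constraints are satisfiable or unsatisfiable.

Take a1 = 6, a2 = 2, a3 = 2, a4 = 6, a5 = 2, a6 = 3. Then constraint 3: a1 + a3 = 8; constraint 9: a5 - a2 = 0, and every other listed constraint is also met.

Satisfiable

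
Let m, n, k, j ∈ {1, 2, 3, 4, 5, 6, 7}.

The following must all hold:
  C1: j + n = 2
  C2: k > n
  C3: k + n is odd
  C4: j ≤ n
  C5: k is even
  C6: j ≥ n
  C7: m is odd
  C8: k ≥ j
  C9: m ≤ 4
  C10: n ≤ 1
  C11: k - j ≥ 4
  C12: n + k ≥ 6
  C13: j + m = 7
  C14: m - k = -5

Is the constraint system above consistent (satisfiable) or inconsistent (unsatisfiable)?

From constraints 4 and 10: j ≤ n ≤ 1. From constraint 9: m ≤ 4. Hence j + m ≤ 5. But constraint 13 requires j + m = 7, and 7 > 5. Contradiction.

Unsatisfiable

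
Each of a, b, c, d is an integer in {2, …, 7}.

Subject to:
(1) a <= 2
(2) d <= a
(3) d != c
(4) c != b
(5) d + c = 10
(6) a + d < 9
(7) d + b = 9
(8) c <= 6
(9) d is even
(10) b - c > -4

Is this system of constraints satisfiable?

Unsatisfiable

From constraints 1 and 2: d ≤ a ≤ 2. From constraint 8: c ≤ 6. Hence d + c ≤ 8. But constraint 5 requires d + c = 10, and 10 > 8. Contradiction.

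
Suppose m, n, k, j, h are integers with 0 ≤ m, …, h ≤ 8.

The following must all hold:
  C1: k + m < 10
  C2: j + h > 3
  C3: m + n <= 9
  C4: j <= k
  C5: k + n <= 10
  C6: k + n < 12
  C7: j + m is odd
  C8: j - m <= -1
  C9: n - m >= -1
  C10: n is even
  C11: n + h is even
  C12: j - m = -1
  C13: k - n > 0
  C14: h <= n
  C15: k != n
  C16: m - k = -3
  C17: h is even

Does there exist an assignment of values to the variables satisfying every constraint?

Satisfiable

Take m = 3, n = 4, k = 6, j = 2, h = 4. Then constraint 1: k + m = 9; constraint 2: j + h = 6; constraint 3: m + n = 7, and every other listed constraint is also met.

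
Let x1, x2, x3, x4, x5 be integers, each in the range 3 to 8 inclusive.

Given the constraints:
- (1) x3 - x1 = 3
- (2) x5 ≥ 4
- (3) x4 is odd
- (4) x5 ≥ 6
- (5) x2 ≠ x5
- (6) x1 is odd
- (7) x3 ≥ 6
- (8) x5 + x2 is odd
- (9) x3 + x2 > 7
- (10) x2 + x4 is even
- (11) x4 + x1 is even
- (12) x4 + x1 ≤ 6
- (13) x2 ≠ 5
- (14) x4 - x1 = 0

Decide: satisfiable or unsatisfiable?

The assignment x1 = 3, x2 = 3, x3 = 6, x4 = 3, x5 = 8 works:
  constraint 1 holds since x3 - x1 = 3.
  constraint 9 holds since x3 + x2 = 9.
The rest check out directly.

Satisfiable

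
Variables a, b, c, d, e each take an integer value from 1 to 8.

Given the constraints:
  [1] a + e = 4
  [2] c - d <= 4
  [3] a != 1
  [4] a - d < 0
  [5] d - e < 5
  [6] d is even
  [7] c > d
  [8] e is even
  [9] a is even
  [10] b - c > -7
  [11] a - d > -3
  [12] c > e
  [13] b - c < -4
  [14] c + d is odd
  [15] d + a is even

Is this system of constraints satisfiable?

Take a = 2, b = 1, c = 7, d = 4, e = 2. Then constraint 1: a + e = 4; constraint 2: c - d = 3; constraint 4: a - d = -2, and every other listed constraint is also met.

Satisfiable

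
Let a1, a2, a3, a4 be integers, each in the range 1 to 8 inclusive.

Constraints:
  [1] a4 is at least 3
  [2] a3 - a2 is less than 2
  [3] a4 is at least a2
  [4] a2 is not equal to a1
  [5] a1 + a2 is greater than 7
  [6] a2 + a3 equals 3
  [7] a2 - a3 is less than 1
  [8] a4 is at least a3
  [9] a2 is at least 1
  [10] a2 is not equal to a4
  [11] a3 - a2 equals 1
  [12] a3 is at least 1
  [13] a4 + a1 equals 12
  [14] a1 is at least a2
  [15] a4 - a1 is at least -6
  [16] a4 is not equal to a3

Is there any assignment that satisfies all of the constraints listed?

The assignment a1 = 8, a2 = 1, a3 = 2, a4 = 4 works:
  constraint 2 holds since a3 - a2 = 1.
  constraint 5 holds since a1 + a2 = 9.
The rest check out directly.

Satisfiable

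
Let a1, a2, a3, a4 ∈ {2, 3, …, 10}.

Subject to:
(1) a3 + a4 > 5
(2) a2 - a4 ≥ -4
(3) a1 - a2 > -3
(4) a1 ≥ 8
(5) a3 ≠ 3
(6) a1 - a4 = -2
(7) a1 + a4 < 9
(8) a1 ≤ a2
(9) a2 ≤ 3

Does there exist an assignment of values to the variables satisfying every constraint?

From constraints 4 and 8: a2 ≥ a1 and a1 ≥ 8, so a2 ≥ 8. From constraint 9: a2 ≤ 3. But 3 < 8, so no value of a2 works.

Unsatisfiable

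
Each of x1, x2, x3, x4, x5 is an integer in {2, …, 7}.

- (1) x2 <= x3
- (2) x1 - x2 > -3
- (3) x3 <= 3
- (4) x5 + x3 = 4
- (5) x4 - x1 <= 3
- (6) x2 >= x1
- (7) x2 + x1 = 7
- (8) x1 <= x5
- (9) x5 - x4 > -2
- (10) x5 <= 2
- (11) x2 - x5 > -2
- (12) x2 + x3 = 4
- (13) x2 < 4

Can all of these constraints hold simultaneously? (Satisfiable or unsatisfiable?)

Unsatisfiable

From constraints 1 and 3: x2 ≤ x3 ≤ 3. From constraints 8 and 10: x1 ≤ x5 ≤ 2. Hence x2 + x1 ≤ 5. But constraint 7 requires x2 + x1 = 7, and 7 > 5. Contradiction.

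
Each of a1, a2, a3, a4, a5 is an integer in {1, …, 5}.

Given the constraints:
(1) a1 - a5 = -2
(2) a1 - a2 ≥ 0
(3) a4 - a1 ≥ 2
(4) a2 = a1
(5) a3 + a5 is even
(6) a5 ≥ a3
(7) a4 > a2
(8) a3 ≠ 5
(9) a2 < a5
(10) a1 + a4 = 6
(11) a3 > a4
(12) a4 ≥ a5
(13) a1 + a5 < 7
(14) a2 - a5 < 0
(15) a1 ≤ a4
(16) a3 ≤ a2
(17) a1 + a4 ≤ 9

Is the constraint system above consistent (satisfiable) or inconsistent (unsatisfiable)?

Unsatisfiable

Constraints 9, 11, 12, and 16 give a3 ≤ a2, a2 < a5, a5 ≤ a4, a4 < a3. Chaining: a3 ≤ a2 < a5 ≤ a4 < a3, which forces a3 < a3 — impossible.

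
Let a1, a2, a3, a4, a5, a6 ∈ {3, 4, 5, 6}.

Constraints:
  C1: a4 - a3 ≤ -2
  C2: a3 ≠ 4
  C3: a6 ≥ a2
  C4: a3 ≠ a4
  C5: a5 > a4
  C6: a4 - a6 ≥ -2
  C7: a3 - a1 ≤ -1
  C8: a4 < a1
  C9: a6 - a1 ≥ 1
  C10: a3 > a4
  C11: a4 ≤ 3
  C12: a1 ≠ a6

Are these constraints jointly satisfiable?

Constraints 1, 6, 7, and 9 give a1 − a3 ≥ 1, a3 − a4 ≥ 2, a4 − a6 ≥ -2, a6 − a1 ≥ 1.
Adding all 4 inequalities: the left sides telescope to 0, and the right sides sum to 1 + 2 + (-2) + 1 = 2. So 0 ≥ 2, which is false.

Unsatisfiable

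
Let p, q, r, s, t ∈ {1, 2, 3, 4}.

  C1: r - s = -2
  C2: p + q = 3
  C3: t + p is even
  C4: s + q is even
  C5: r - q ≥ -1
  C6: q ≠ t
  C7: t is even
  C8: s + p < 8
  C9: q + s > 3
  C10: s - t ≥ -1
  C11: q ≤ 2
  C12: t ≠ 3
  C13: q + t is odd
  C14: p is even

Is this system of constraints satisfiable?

Satisfiable

Try p = 2, q = 1, r = 1, s = 3, t = 4.
Check constraint 1: r - s = -2; constraint 2: p + q = 3. The remaining constraints are straightforward to verify.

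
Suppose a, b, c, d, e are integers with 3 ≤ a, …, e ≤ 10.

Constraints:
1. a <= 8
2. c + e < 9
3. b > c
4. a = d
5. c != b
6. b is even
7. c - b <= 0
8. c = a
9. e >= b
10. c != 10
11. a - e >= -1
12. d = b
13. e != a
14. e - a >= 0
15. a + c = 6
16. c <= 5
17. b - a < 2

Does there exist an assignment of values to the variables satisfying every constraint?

From constraints 4, 8, and 12, c = a = d = b, so c = b. But constraint 5 says c ≠ b. Contradiction.

Unsatisfiable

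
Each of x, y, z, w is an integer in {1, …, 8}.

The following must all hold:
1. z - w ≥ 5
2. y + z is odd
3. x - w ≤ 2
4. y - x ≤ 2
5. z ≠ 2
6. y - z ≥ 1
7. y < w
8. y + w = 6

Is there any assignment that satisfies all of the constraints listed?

Unsatisfiable

Constraints 1, 3, 4, and 6 give x − y ≥ -2, y − z ≥ 1, z − w ≥ 5, w − x ≥ -2.
Adding all 4 inequalities: the left sides telescope to 0, and the right sides sum to (-2) + 1 + 5 + (-2) = 2. So 0 ≥ 2, which is false.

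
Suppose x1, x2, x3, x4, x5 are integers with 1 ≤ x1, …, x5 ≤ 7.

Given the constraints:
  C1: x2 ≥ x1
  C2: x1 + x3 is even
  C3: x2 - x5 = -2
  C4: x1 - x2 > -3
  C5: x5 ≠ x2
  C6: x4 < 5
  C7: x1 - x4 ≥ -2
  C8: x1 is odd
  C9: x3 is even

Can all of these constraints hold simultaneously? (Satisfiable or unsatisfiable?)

Constraint 8 makes x1 odd and constraint 9 makes x3 even, so x1 + x3 must be odd. Constraint 2 says x1 + x3 is even — contradiction.

Unsatisfiable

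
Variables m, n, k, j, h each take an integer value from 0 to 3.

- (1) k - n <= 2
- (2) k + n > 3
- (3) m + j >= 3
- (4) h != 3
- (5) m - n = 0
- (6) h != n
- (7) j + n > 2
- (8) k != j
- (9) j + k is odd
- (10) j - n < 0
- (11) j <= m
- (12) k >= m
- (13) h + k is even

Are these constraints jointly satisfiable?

Satisfiable

One satisfying assignment is m = 3, n = 3, k = 3, j = 0, h = 1.
For the less obvious constraints — constraint 1: k - n = 0; constraint 2: k + n = 6 — and the others hold by inspection.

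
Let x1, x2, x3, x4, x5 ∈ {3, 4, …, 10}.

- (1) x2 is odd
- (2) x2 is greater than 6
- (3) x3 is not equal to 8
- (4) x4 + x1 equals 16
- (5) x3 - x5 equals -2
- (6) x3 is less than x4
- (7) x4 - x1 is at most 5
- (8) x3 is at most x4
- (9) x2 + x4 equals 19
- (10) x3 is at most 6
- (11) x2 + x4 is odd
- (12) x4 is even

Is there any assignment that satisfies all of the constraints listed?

Setting (x1, x2, x3, x4, x5) = (6, 9, 3, 10, 5) satisfies everything: constraint 4: x4 + x1 = 16; constraint 5: x3 - x5 = -2; constraint 7: x4 - x1 = 4, and the others follow.

Satisfiable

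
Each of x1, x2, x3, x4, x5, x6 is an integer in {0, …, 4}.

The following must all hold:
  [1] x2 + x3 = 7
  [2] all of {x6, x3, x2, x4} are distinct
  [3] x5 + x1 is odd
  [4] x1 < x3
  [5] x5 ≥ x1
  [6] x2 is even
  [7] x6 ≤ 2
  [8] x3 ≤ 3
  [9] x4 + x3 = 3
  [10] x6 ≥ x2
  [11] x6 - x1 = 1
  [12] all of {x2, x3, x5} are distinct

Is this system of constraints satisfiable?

Unsatisfiable

From constraints 7 and 10: x2 ≤ x6 ≤ 2. From constraint 8: x3 ≤ 3. Hence x2 + x3 ≤ 5. But constraint 1 requires x2 + x3 = 7, and 7 > 5. Contradiction.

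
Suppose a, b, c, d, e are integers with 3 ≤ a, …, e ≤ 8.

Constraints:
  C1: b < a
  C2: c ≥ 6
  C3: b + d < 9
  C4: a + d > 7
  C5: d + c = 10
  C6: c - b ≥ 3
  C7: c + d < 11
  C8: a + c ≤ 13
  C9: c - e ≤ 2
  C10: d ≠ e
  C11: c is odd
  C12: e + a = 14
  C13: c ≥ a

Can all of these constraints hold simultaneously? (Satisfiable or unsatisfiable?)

Try a = 6, b = 3, c = 7, d = 3, e = 8.
Check constraint 3: b + d = 6; constraint 4: a + d = 9. The remaining constraints are straightforward to verify.

Satisfiable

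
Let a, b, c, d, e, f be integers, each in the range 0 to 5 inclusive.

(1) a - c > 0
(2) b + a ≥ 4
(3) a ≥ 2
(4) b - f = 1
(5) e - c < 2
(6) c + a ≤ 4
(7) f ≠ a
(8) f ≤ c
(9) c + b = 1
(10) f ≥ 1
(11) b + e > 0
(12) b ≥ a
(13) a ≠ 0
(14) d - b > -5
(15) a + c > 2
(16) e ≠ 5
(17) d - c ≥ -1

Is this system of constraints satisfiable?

From constraints 8 and 10: c ≥ f ≥ 1. From constraints 3 and 12: b ≥ a ≥ 2. Hence c + b ≥ 3. But constraint 9 requires c + b = 1, and 1 < 3. Contradiction.

Unsatisfiable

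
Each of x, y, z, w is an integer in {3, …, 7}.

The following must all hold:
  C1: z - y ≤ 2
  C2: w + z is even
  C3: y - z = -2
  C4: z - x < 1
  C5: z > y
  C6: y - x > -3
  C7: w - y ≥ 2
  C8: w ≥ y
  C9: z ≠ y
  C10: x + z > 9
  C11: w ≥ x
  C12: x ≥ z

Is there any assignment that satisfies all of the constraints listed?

The assignment x = 6, y = 4, z = 6, w = 6 works:
  constraint 1 holds since z - y = 2.
  constraint 3 holds since y - z = -2.
The rest check out directly.

Satisfiable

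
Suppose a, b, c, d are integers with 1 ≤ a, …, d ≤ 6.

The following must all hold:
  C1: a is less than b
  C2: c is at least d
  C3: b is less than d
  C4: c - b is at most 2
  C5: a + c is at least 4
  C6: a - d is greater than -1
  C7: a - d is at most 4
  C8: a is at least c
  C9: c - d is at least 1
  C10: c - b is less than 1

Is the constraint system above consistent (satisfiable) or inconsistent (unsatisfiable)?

Unsatisfiable

Constraints 1, 2, 3, and 8 give d ≤ c, c ≤ a, a < b, b < d. Chaining: d ≤ c ≤ a < b < d, which forces d < d — impossible.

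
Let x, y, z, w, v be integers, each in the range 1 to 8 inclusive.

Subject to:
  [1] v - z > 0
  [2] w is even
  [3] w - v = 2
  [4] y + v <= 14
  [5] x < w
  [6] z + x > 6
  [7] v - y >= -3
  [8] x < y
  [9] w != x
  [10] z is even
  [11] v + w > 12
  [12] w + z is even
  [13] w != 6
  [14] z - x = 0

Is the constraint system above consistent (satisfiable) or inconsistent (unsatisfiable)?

Satisfiable

Setting (x, y, z, w, v) = (4, 6, 4, 8, 6) satisfies everything: constraint 1: v - z = 2; constraint 3: w - v = 2, and the others follow.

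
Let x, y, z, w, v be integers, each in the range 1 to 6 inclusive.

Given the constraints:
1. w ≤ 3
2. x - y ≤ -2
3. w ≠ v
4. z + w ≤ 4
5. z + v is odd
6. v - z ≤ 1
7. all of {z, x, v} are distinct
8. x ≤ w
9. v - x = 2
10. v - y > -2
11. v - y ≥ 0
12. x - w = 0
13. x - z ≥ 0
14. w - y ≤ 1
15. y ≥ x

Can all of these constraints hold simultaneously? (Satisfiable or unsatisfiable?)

Constraints 2, 6, 11, and 13 give x − z ≥ 0, z − v ≥ -1, v − y ≥ 0, y − x ≥ 2.
Adding all 4 inequalities: the left sides telescope to 0, and the right sides sum to 0 + (-1) + 0 + 2 = 1. So 0 ≥ 1, which is false.

Unsatisfiable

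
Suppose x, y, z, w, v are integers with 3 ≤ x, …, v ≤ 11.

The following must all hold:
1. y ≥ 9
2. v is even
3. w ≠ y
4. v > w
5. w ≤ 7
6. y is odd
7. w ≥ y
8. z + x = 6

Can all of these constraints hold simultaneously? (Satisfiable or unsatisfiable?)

From constraints 1 and 7: w ≥ y and y ≥ 9, so w ≥ 9. From constraint 5: w ≤ 7. But 7 < 9, so no value of w works.

Unsatisfiable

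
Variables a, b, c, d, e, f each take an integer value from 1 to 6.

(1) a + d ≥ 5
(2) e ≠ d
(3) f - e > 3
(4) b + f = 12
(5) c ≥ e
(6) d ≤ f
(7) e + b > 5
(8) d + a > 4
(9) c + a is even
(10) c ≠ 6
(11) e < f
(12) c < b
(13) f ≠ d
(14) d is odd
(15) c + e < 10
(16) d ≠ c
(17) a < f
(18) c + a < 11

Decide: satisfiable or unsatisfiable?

Satisfiable

Take a = 5, b = 6, c = 5, d = 1, e = 2, f = 6. Then constraint 1: a + d = 6; constraint 3: f - e = 4; constraint 4: b + f = 12, and every other listed constraint is also met.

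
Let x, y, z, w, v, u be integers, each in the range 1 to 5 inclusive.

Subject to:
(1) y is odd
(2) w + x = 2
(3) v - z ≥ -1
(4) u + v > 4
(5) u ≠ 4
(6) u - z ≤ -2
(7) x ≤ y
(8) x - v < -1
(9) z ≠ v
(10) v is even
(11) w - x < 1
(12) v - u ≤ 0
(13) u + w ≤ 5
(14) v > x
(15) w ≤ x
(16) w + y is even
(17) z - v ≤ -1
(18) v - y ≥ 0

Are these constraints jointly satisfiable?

Constraints 3, 6, and 12 give z − u ≥ 2, u − v ≥ 0, v − z ≥ -1.
Adding all 3 inequalities: the left sides telescope to 0, and the right sides sum to 2 + 0 + (-1) = 1. So 0 ≥ 1, which is false.

Unsatisfiable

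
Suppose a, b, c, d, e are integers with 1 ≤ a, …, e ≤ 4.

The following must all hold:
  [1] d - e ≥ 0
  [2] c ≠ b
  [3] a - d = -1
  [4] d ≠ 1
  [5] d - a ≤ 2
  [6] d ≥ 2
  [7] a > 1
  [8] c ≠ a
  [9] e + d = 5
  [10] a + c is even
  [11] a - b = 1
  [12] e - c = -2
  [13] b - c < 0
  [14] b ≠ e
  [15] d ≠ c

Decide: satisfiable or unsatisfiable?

Try a = 2, b = 1, c = 4, d = 3, e = 2.
Check constraint 1: d - e = 1; constraint 3: a - d = -1. The remaining constraints are straightforward to verify.

Satisfiable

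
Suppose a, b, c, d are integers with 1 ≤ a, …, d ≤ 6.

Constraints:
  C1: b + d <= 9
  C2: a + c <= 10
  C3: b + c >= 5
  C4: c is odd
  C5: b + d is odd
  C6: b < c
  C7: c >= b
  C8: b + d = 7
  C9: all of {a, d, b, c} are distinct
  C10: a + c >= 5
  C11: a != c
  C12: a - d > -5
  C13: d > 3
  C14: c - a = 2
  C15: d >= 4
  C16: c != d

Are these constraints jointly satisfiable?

One satisfying assignment is a = 3, b = 1, c = 5, d = 6.
For the less obvious constraints — constraint 1: b + d = 7; constraint 2: a + c = 8; constraint 3: b + c = 6 — and the others hold by inspection.

Satisfiable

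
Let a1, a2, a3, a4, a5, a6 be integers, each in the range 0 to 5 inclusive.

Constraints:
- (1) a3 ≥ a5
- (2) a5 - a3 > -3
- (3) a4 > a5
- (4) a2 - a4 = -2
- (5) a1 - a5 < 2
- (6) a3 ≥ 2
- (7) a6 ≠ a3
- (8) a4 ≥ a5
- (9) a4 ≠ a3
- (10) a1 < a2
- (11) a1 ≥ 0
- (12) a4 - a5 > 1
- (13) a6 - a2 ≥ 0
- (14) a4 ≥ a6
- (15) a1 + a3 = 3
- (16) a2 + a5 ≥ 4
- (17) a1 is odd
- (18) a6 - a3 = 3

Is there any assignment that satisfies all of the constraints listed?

Setting (a1, a2, a3, a4, a5, a6) = (1, 3, 2, 5, 2, 5) satisfies everything: constraint 2: a5 - a3 = 0; constraint 4: a2 - a4 = -2; constraint 5: a1 - a5 = -1, and the others follow.

Satisfiable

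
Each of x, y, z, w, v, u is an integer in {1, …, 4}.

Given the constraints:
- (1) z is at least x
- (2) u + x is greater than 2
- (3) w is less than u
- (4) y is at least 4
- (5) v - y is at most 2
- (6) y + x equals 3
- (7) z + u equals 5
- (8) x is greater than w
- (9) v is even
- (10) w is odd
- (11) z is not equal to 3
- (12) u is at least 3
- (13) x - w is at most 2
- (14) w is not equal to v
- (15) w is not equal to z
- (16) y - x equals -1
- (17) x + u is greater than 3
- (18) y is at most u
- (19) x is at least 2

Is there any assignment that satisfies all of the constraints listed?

From constraints 1 and 19: z ≥ x ≥ 2. From constraints 4 and 18: u ≥ y ≥ 4. Hence z + u ≥ 6. But constraint 7 requires z + u = 5, and 5 < 6. Contradiction.

Unsatisfiable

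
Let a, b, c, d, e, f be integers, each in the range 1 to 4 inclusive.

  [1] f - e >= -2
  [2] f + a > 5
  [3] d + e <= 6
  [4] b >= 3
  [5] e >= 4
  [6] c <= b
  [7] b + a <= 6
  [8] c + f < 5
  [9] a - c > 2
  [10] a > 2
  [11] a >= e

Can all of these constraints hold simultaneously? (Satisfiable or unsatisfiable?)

Unsatisfiable

From constraint 4: b ≥ 3. From constraints 5 and 11: a ≥ e ≥ 4. Hence b + a ≥ 7. But constraint 7 requires b + a ≤ 6, and 6 < 7. Contradiction.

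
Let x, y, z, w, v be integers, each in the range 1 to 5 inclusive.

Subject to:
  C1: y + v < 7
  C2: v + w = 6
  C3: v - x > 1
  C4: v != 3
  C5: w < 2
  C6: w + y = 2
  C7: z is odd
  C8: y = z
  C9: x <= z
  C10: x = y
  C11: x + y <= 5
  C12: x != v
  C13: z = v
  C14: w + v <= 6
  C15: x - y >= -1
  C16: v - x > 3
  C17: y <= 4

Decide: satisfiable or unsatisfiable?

Unsatisfiable

From constraints 8, 10, and 13, x = y = z = v, so x = v. But constraint 12 says x ≠ v. Contradiction.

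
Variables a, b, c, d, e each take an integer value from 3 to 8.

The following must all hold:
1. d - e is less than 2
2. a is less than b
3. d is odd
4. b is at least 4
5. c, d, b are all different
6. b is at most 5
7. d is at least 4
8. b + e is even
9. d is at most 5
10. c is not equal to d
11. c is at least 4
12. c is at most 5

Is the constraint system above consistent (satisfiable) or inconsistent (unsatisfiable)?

Constraints 4, 6, 7, 9, 11, and 12 confine each of c, d, b to the 2 values {4, 5}.
Constraint 5 requires all 3 of them to be distinct, but only 2 values are available — impossible by the pigeonhole principle.

Unsatisfiable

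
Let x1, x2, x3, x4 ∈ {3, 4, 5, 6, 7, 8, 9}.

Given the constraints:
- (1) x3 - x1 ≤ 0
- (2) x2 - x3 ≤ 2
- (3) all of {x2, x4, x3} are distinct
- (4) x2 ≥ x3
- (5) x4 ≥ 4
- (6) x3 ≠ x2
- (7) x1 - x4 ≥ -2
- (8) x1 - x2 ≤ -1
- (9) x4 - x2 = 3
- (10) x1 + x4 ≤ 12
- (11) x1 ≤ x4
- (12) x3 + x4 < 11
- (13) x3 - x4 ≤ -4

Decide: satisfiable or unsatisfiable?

Constraints 2, 7, 8, and 13 give x1 − x4 ≥ -2, x4 − x3 ≥ 4, x3 − x2 ≥ -2, x2 − x1 ≥ 1.
Adding all 4 inequalities: the left sides telescope to 0, and the right sides sum to (-2) + 4 + (-2) + 1 = 1. So 0 ≥ 1, which is false.

Unsatisfiable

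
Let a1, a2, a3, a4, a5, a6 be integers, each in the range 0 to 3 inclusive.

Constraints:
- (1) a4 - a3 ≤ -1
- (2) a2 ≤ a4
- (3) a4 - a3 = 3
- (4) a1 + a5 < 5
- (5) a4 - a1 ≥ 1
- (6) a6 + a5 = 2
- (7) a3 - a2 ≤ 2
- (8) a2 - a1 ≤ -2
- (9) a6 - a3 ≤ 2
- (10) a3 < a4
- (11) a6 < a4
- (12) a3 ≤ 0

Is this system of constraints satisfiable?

Constraints 1, 5, 7, and 8 give a1 − a2 ≥ 2, a2 − a3 ≥ -2, a3 − a4 ≥ 1, a4 − a1 ≥ 1.
Adding all 4 inequalities: the left sides telescope to 0, and the right sides sum to 2 + (-2) + 1 + 1 = 2. So 0 ≥ 2, which is false.

Unsatisfiable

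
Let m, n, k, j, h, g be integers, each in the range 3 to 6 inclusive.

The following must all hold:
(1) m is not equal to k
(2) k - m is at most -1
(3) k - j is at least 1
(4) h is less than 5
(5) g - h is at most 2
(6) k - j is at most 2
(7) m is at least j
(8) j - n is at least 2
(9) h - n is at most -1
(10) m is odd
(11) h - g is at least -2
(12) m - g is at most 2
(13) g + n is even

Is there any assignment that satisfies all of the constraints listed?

Unsatisfiable

Constraints 2, 3, 5, 8, 9, and 12 give j − n ≥ 2, n − h ≥ 1, h − g ≥ -2, g − m ≥ -2, m − k ≥ 1, k − j ≥ 1.
Adding all 6 inequalities: the left sides telescope to 0, and the right sides sum to 2 + 1 + (-2) + (-2) + 1 + 1 = 1. So 0 ≥ 1, which is false.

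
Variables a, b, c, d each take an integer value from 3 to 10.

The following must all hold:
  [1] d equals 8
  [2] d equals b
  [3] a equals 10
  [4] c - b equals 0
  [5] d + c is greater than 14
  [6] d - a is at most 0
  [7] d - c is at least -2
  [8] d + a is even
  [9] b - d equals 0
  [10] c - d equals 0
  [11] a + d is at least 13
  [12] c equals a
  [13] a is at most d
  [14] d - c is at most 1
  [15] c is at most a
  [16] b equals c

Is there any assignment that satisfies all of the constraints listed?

Constraint 1 fixes d = 8 and constraint 3 fixes a = 10. Constraints 2, 12, and 16 give d = b = c = a, so d = a. But 8 ≠ 10 — contradiction.

Unsatisfiable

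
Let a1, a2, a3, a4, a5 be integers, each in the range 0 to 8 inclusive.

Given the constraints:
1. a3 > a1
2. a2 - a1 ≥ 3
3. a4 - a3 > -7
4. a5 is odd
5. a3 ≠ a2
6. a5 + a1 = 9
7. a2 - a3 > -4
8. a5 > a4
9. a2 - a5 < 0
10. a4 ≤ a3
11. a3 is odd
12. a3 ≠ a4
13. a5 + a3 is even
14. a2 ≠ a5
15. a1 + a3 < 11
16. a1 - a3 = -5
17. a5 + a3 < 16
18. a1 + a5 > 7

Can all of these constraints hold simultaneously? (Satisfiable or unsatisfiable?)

Setting (a1, a2, a3, a4, a5) = (2, 5, 7, 1, 7) satisfies everything: constraint 2: a2 - a1 = 3; constraint 3: a4 - a3 = -6; constraint 6: a5 + a1 = 9, and the others follow.

Satisfiable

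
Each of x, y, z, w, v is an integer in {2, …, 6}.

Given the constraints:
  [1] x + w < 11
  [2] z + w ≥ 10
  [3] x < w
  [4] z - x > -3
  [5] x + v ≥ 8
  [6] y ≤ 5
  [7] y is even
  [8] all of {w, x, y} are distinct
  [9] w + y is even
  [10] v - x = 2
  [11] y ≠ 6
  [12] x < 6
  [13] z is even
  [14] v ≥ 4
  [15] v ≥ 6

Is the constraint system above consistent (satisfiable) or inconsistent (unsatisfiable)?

Setting (x, y, z, w, v) = (4, 2, 4, 6, 6) satisfies everything: constraint 1: x + w = 10; constraint 2: z + w = 10, and the others follow.

Satisfiable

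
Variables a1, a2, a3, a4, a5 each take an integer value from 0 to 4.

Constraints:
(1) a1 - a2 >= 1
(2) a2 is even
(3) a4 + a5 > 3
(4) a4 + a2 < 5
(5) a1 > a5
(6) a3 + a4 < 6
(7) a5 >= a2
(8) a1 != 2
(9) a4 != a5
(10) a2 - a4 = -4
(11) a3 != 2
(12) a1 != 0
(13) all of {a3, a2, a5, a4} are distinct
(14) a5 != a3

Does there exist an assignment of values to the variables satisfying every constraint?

The assignment a1 = 4, a2 = 0, a3 = 1, a4 = 4, a5 = 2 works:
  constraint 1 holds since a1 - a2 = 4.
  constraint 3 holds since a4 + a5 = 6.
The rest check out directly.

Satisfiable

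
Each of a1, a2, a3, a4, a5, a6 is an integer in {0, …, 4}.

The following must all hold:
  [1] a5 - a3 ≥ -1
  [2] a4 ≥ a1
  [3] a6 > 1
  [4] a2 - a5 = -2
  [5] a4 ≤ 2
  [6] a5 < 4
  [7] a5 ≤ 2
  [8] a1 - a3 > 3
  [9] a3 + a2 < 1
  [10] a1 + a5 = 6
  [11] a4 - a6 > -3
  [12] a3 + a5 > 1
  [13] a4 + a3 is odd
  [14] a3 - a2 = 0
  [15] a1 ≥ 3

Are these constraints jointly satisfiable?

Unsatisfiable

From constraints 2 and 5: a1 ≤ a4 ≤ 2. From constraint 7: a5 ≤ 2. Hence a1 + a5 ≤ 4. But constraint 10 requires a1 + a5 = 6, and 6 > 4. Contradiction.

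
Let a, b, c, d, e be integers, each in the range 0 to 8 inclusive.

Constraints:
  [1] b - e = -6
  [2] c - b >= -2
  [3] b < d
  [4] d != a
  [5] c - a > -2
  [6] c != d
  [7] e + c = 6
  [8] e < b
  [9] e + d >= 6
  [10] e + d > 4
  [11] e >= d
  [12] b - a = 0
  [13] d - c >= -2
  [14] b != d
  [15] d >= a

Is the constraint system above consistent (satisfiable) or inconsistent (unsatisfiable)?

Constraints 3, 8, and 11 give e < b, b < d, d ≤ e. Chaining: e < b < d ≤ e, which forces e < e — impossible.

Unsatisfiable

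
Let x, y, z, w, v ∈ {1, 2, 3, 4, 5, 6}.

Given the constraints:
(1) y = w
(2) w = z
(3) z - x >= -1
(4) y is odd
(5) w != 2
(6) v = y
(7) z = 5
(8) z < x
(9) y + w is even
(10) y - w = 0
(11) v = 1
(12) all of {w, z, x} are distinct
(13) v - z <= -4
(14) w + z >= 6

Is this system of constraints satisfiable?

Constraint 11 fixes v = 1 and constraint 7 fixes z = 5. Constraints 1, 2, and 6 give v = y = w = z, so v = z. But 1 ≠ 5 — contradiction.

Unsatisfiable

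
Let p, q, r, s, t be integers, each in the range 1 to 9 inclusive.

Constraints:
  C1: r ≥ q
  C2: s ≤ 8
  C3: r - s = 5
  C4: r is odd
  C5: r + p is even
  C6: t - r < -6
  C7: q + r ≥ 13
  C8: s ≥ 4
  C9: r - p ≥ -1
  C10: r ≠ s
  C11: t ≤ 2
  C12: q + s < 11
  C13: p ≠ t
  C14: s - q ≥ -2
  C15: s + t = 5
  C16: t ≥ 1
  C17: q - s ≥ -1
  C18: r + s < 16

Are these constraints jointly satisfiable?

Satisfiable

Try p = 9, q = 4, r = 9, s = 4, t = 1.
Check constraint 3: r - s = 5; constraint 6: t - r = -8. The remaining constraints are straightforward to verify.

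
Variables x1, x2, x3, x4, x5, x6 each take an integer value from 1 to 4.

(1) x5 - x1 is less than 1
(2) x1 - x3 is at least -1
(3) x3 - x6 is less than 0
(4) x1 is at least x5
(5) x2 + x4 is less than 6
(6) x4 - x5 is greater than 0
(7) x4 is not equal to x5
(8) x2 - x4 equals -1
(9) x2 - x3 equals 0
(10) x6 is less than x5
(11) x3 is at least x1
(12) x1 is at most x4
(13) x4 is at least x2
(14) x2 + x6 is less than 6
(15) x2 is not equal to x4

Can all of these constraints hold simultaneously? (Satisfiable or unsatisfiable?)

Constraints 3, 4, 10, and 11 give x5 ≤ x1, x1 ≤ x3, x3 < x6, x6 < x5. Chaining: x5 ≤ x1 ≤ x3 < x6 < x5, which forces x5 < x5 — impossible.

Unsatisfiable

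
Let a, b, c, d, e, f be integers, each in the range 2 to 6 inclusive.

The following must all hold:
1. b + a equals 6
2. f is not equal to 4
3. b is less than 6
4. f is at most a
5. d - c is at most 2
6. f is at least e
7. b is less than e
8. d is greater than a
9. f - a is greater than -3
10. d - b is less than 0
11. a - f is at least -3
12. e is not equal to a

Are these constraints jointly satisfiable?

Constraints 4, 6, 7, 8, and 10 give e ≤ f, f ≤ a, a < d, d < b, b < e. Chaining: e ≤ f ≤ a < d < b < e, which forces e < e — impossible.

Unsatisfiable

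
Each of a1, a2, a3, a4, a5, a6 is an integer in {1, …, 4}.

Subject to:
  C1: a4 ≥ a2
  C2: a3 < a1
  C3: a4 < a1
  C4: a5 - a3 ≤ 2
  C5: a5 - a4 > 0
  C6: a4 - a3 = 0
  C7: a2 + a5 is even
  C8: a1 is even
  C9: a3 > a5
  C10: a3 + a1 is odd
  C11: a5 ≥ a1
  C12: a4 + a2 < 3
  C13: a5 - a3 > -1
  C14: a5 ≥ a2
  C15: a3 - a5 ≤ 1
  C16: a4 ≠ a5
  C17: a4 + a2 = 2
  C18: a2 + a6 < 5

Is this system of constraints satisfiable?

Constraints 2, 9, and 11 give a3 < a1, a1 ≤ a5, a5 < a3. Chaining: a3 < a1 ≤ a5 < a3, which forces a3 < a3 — impossible.

Unsatisfiable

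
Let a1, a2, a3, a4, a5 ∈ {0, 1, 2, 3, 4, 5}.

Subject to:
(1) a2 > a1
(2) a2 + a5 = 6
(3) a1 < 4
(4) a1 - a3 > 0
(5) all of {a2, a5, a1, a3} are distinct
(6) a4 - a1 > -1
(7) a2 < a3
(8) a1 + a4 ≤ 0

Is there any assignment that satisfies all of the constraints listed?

Constraints 1, 4, and 7 give a2 < a3, a3 < a1, a1 < a2. Chaining: a2 < a3 < a1 < a2, which forces a2 < a2 — impossible.

Unsatisfiable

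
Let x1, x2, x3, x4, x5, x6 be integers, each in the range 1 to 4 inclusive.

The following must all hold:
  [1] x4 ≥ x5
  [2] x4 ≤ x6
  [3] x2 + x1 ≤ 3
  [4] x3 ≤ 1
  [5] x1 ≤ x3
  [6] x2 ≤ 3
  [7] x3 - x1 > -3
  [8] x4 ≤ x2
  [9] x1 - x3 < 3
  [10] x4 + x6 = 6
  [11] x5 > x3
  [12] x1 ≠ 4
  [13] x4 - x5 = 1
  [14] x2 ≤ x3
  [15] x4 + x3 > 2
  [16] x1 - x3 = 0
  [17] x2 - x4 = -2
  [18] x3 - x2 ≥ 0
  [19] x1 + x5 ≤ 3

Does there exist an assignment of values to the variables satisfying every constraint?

Constraints 1, 8, 11, and 18 give x2 ≤ x3, x3 < x5, x5 ≤ x4, x4 ≤ x2. Chaining: x2 ≤ x3 < x5 ≤ x4 ≤ x2, which forces x2 < x2 — impossible.

Unsatisfiable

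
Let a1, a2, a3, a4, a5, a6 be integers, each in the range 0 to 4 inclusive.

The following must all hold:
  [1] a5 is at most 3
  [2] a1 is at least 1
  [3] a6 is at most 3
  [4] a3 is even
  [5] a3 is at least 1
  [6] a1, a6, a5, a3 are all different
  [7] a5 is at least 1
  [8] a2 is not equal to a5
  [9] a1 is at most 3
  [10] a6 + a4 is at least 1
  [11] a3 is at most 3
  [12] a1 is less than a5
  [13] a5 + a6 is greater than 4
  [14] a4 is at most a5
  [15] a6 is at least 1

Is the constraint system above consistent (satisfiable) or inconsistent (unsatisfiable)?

Unsatisfiable

Constraints 1, 2, 3, 5, 7, 9, 11, and 15 confine each of a1, a6, a5, a3 to the 3 values {1, …, 3}.
Constraint 6 requires all 4 of them to be distinct, but only 3 values are available — impossible by the pigeonhole principle.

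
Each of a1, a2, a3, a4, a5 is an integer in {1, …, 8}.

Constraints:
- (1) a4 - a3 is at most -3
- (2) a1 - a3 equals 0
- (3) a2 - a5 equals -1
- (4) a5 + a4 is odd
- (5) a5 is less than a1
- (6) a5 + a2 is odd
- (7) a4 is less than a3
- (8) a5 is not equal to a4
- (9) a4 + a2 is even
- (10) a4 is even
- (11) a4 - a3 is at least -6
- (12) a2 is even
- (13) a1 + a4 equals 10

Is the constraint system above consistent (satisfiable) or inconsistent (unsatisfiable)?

Satisfiable

Try a1 = 8, a2 = 2, a3 = 8, a4 = 2, a5 = 3.
Check constraint 1: a4 - a3 = -6; constraint 2: a1 - a3 = 0; constraint 3: a2 - a5 = -1. The remaining constraints are straightforward to verify.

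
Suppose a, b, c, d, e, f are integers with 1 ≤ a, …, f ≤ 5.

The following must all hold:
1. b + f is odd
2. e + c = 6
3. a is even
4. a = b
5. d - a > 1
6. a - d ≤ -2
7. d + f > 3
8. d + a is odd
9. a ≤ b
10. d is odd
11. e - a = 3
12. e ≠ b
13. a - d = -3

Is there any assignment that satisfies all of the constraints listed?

Satisfiable

The assignment a = 2, b = 2, c = 1, d = 5, e = 5, f = 1 works:
  constraint 2 holds since e + c = 6.
  constraint 5 holds since d - a = 3.
The rest check out directly.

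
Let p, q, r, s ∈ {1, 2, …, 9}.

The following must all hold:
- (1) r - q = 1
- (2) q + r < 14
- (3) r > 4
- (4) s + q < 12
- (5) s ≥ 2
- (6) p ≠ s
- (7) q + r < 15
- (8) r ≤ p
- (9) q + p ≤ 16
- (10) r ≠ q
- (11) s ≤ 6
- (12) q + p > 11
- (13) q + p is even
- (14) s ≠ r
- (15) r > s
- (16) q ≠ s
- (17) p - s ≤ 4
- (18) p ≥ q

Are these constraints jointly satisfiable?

One satisfying assignment is p = 8, q = 6, r = 7, s = 5.
For the less obvious constraints — constraint 1: r - q = 1; constraint 2: q + r = 13 — and the others hold by inspection.

Satisfiable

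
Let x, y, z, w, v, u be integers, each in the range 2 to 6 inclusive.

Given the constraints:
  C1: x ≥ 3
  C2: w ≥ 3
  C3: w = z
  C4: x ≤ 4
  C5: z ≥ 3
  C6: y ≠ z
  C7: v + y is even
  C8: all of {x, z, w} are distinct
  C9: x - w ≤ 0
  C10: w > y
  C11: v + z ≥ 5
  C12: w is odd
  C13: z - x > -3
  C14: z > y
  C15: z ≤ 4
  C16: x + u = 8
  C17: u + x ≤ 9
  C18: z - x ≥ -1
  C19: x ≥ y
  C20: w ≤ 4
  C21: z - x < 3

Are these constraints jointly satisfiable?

Unsatisfiable

Constraints 1, 2, 4, 5, 15, and 20 confine each of x, z, w to the 2 values {3, 4}.
Constraint 8 requires all 3 of them to be distinct, but only 2 values are available — impossible by the pigeonhole principle.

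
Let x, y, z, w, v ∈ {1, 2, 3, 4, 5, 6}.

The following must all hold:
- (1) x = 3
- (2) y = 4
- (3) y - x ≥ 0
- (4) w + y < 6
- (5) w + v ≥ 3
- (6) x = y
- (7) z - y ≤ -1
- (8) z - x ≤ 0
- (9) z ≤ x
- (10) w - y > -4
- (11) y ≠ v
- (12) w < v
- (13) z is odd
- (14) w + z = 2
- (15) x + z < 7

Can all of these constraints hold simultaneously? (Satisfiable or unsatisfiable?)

Constraint 1 fixes x = 3 and constraint 2 fixes y = 4, but constraint 6 requires x = y. Since 3 ≠ 4, contradiction.

Unsatisfiable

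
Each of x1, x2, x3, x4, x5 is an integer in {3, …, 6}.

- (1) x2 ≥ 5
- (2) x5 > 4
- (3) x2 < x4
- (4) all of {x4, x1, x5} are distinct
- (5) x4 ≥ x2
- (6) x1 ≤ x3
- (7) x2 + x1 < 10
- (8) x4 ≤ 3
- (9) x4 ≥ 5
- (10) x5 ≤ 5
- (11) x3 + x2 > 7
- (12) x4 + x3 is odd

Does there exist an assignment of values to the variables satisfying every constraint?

From constraints 1 and 5: x4 ≥ x2 and x2 ≥ 5, so x4 ≥ 5. From constraint 8: x4 ≤ 3. But 3 < 5, so no value of x4 works.

Unsatisfiable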